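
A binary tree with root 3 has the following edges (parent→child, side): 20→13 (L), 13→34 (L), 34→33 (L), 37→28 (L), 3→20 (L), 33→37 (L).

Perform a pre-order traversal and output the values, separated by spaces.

Pre-order visits the node, then its left subtree, then its right subtree.
Visit 3.
At 3: go left to 20.
  Visit 20.
  At 20: go left to 13.
    Visit 13.
    At 13: go left to 34.
      Visit 34.
      At 34: go left to 33.
        Visit 33.
        At 33: go left to 37.
          Visit 37.
          At 37: go left to 28.
            28 is a leaf — visit 28.
          At 37: no right child.
        At 33: no right child.
      At 34: no right child.
    At 13: no right child.
  At 20: no right child.
At 3: no right child.

3 20 13 34 33 37 28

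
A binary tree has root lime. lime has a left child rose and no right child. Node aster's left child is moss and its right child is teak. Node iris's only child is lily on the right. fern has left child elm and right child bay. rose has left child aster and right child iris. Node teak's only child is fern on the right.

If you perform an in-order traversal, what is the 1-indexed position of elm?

In-order visits the left subtree, then the node, then the right subtree.
At lime: go left to rose.
  At rose: go left to aster.
    At aster: go left to moss.
      moss is a leaf — visit moss.
    Visit aster.
    At aster: go right to teak.
      At teak: no left child.
      Visit teak.
      At teak: go right to fern.
        At fern: go left to elm.
          elm is a leaf — visit elm.
        Visit fern.
        At fern: go right to bay.
          bay is a leaf — visit bay.
  Visit rose.
  At rose: go right to iris.
    At iris: no left child.
    Visit iris.
    At iris: go right to lily.
      lily is a leaf — visit lily.
Visit lime.
At lime: no right child.
Full in-order sequence: moss, aster, teak, elm, fern, bay, rose, iris, lily, lime.

4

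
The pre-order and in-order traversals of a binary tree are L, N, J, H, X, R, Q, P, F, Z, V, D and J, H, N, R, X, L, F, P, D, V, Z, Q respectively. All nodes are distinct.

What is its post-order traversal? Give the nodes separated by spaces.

H J R X N F D V Z P Q L

The first element of pre-order is the root; it splits in-order into left and right subtrees.
Root L: left subtree has 5 nodes {J, H, N, R, X}, right has 6 {F, P, D, V, Z, Q}.
  Root N: left subtree has 2 nodes {J, H}, right has 2 {R, X}.
    Root J: left subtree has 0 nodes { }, right has 1 {H}.
    Root X: left subtree has 1 node {R}, right has 0 { }.
  Root Q: left subtree has 5 nodes {F, P, D, V, Z}, right has 0 { }.
    Root P: left subtree has 1 node {F}, right has 3 {D, V, Z}.
      Root Z: left subtree has 2 nodes {D, V}, right has 0 { }.
        Root V: left subtree has 1 node {D}, right has 0 { }.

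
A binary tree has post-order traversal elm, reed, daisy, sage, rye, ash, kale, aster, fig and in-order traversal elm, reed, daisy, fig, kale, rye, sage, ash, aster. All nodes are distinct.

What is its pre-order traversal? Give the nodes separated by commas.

fig, daisy, reed, elm, aster, kale, ash, rye, sage

The last element of post-order is the root; it splits in-order into left and right subtrees.
Root fig: left subtree has 3 nodes {elm, reed, daisy}, right has 5 {kale, rye, sage, ash, aster}.
  Root daisy: left subtree has 2 nodes {elm, reed}, right has 0 { }.
    Root reed: left subtree has 1 node {elm}, right has 0 { }.
  Root aster: left subtree has 4 nodes {kale, rye, sage, ash}, right has 0 { }.
    Root kale: left subtree has 0 nodes { }, right has 3 {rye, sage, ash}.
      Root ash: left subtree has 2 nodes {rye, sage}, right has 0 { }.
        Root rye: left subtree has 0 nodes { }, right has 1 {sage}.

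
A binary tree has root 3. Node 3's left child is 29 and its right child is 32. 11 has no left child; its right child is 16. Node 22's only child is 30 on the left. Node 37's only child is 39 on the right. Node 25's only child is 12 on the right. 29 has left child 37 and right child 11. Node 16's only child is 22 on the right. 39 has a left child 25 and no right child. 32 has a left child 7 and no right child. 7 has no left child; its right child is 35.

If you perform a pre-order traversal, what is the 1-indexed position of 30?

10

Pre-order visits the node, then its left subtree, then its right subtree.
Visit 3.
At 3: go left to 29.
  Visit 29.
  At 29: go left to 37.
    Visit 37.
    At 37: no left child.
    At 37: go right to 39.
      Visit 39.
      At 39: go left to 25.
        Visit 25.
        At 25: no left child.
        At 25: go right to 12.
          12 is a leaf — visit 12.
      At 39: no right child.
  At 29: go right to 11.
    Visit 11.
    At 11: no left child.
    At 11: go right to 16.
      Visit 16.
      At 16: no left child.
      At 16: go right to 22.
        Visit 22.
        At 22: go left to 30.
          30 is a leaf — visit 30.
        At 22: no right child.
At 3: go right to 32.
  Visit 32.
  At 32: go left to 7.
    Visit 7.
    At 7: no left child.
    At 7: go right to 35.
      35 is a leaf — visit 35.
  At 32: no right child.
Full pre-order sequence: 3, 29, 37, 39, 25, 12, 11, 16, 22, 30, 32, 7, 35.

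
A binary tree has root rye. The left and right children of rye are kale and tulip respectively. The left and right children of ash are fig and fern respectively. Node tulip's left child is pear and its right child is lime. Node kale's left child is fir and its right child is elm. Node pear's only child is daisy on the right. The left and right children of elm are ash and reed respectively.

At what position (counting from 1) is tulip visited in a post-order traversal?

Post-order visits the left subtree, then the right subtree, then the node.
At rye: go left to kale.
  At kale: go left to fir.
    fir is a leaf — visit fir.
  At kale: go right to elm.
    At elm: go left to ash.
      At ash: go left to fig.
        fig is a leaf — visit fig.
      At ash: go right to fern.
        fern is a leaf — visit fern.
      Visit ash.
    At elm: go right to reed.
      reed is a leaf — visit reed.
    Visit elm.
  Visit kale.
At rye: go right to tulip.
  At tulip: go left to pear.
    At pear: no left child.
    At pear: go right to daisy.
      daisy is a leaf — visit daisy.
    Visit pear.
  At tulip: go right to lime.
    lime is a leaf — visit lime.
  Visit tulip.
Visit rye.
Full post-order sequence: fir, fig, fern, ash, reed, elm, kale, daisy, pear, lime, tulip, rye.

11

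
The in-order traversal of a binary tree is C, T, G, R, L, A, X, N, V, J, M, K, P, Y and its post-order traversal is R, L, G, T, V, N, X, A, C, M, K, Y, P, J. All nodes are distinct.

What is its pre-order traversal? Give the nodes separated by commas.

The last element of post-order is the root; it splits in-order into left and right subtrees.
Root J: left subtree has 9 nodes {C, T, G, R, L, A, X, N, V}, right has 4 {M, K, P, Y}.
  Root C: left subtree has 0 nodes { }, right has 8 {T, G, R, L, A, X, N, V}.
    Root A: left subtree has 4 nodes {T, G, R, L}, right has 3 {X, N, V}.
      Root T: left subtree has 0 nodes { }, right has 3 {G, R, L}.
        Root G: left subtree has 0 nodes { }, right has 2 {R, L}.
          Root L: left subtree has 1 node {R}, right has 0 { }.
      Root X: left subtree has 0 nodes { }, right has 2 {N, V}.
        Root N: left subtree has 0 nodes { }, right has 1 {V}.
  Root P: left subtree has 2 nodes {M, K}, right has 1 {Y}.
    Root K: left subtree has 1 node {M}, right has 0 { }.

J, C, A, T, G, L, R, X, N, V, P, K, M, Y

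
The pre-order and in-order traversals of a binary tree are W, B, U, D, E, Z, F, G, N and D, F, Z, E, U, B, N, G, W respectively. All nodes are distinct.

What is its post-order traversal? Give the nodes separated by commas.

F, Z, E, D, U, N, G, B, W

The first element of pre-order is the root; it splits in-order into left and right subtrees.
Root W: left subtree has 8 nodes {D, F, Z, E, U, B, N, G}, right has 0 { }.
  Root B: left subtree has 5 nodes {D, F, Z, E, U}, right has 2 {N, G}.
    Root U: left subtree has 4 nodes {D, F, Z, E}, right has 0 { }.
      Root D: left subtree has 0 nodes { }, right has 3 {F, Z, E}.
        Root E: left subtree has 2 nodes {F, Z}, right has 0 { }.
          Root Z: left subtree has 1 node {F}, right has 0 { }.
    Root G: left subtree has 1 node {N}, right has 0 { }.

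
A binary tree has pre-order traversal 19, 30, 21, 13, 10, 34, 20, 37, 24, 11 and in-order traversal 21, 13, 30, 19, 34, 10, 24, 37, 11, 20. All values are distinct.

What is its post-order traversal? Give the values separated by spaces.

13 21 30 34 24 11 37 20 10 19

The first element of pre-order is the root; it splits in-order into left and right subtrees.
Root 19: left subtree has 3 nodes {21, 13, 30}, right has 6 {34, 10, 24, 37, 11, 20}.
  Root 30: left subtree has 2 nodes {21, 13}, right has 0 { }.
    Root 21: left subtree has 0 nodes { }, right has 1 {13}.
  Root 10: left subtree has 1 node {34}, right has 4 {24, 37, 11, 20}.
    Root 20: left subtree has 3 nodes {24, 37, 11}, right has 0 { }.
      Root 37: left subtree has 1 node {24}, right has 1 {11}.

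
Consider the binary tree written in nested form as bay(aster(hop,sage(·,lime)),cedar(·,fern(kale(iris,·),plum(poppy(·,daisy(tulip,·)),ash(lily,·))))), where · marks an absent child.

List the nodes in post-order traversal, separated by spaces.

hop lime sage aster iris kale tulip daisy poppy lily ash plum fern cedar bay

Post-order visits the left subtree, then the right subtree, then the node.
At bay: go left to aster.
  At aster: go left to hop.
    hop is a leaf — visit hop.
  At aster: go right to sage.
    At sage: no left child.
    At sage: go right to lime.
      lime is a leaf — visit lime.
    Visit sage.
  Visit aster.
At bay: go right to cedar.
  At cedar: no left child.
  At cedar: go right to fern.
    At fern: go left to kale.
      At kale: go left to iris.
        iris is a leaf — visit iris.
      At kale: no right child.
      Visit kale.
    At fern: go right to plum.
      At plum: go left to poppy.
        At poppy: no left child.
        At poppy: go right to daisy.
          At daisy: go left to tulip.
            tulip is a leaf — visit tulip.
          At daisy: no right child.
          Visit daisy.
        Visit poppy.
      At plum: go right to ash.
        At ash: go left to lily.
          lily is a leaf — visit lily.
        At ash: no right child.
        Visit ash.
      Visit plum.
    Visit fern.
  Visit cedar.
Visit bay.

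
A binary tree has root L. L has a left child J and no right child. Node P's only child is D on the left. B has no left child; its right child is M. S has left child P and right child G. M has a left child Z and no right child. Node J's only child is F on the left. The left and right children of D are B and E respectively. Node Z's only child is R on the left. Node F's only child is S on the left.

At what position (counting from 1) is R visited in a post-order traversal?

Post-order visits the left subtree, then the right subtree, then the node.
At L: go left to J.
  At J: go left to F.
    At F: go left to S.
      At S: go left to P.
        At P: go left to D.
          At D: go left to B.
            At B: no left child.
            At B: go right to M.
              At M: go left to Z.
                At Z: go left to R.
                  R is a leaf — visit R.
                At Z: no right child.
                Visit Z.
              At M: no right child.
              Visit M.
            Visit B.
          At D: go right to E.
            E is a leaf — visit E.
          Visit D.
        At P: no right child.
        Visit P.
      At S: go right to G.
        G is a leaf — visit G.
      Visit S.
    At F: no right child.
    Visit F.
  At J: no right child.
  Visit J.
At L: no right child.
Visit L.
Full post-order sequence: R, Z, M, B, E, D, P, G, S, F, J, L.

1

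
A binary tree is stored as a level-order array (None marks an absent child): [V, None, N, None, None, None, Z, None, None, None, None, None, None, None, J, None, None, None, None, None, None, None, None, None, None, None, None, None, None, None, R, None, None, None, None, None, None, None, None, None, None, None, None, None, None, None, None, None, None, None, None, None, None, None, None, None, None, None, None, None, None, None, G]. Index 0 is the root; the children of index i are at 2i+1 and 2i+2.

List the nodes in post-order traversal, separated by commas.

G, R, J, Z, N, V

Post-order visits the left subtree, then the right subtree, then the node.
At V: no left child.
At V: go right to N.
  At N: no left child.
  At N: go right to Z.
    At Z: no left child.
    At Z: go right to J.
      At J: no left child.
      At J: go right to R.
        At R: no left child.
        At R: go right to G.
          G is a leaf — visit G.
        Visit R.
      Visit J.
    Visit Z.
  Visit N.
Visit V.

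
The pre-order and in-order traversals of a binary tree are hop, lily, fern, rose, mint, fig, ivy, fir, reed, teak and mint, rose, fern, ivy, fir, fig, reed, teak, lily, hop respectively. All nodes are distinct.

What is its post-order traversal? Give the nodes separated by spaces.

The first element of pre-order is the root; it splits in-order into left and right subtrees.
Root hop: left subtree has 9 nodes {mint, rose, fern, ivy, fir, fig, reed, teak, lily}, right has 0 { }.
  Root lily: left subtree has 8 nodes {mint, rose, fern, ivy, fir, fig, reed, teak}, right has 0 { }.
    Root fern: left subtree has 2 nodes {mint, rose}, right has 5 {ivy, fir, fig, reed, teak}.
      Root rose: left subtree has 1 node {mint}, right has 0 { }.
      Root fig: left subtree has 2 nodes {ivy, fir}, right has 2 {reed, teak}.
        Root ivy: left subtree has 0 nodes { }, right has 1 {fir}.
        Root reed: left subtree has 0 nodes { }, right has 1 {teak}.

mint rose fir ivy teak reed fig fern lily hop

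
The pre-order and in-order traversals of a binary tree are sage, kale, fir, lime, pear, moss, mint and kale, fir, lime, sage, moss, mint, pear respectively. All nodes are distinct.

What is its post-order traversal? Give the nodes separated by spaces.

lime fir kale mint moss pear sage

The first element of pre-order is the root; it splits in-order into left and right subtrees.
Root sage: left subtree has 3 nodes {kale, fir, lime}, right has 3 {moss, mint, pear}.
  Root kale: left subtree has 0 nodes { }, right has 2 {fir, lime}.
    Root fir: left subtree has 0 nodes { }, right has 1 {lime}.
  Root pear: left subtree has 2 nodes {moss, mint}, right has 0 { }.
    Root moss: left subtree has 0 nodes { }, right has 1 {mint}.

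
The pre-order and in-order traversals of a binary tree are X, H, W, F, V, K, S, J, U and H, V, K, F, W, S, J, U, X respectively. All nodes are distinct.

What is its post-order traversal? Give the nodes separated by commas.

The first element of pre-order is the root; it splits in-order into left and right subtrees.
Root X: left subtree has 8 nodes {H, V, K, F, W, S, J, U}, right has 0 { }.
  Root H: left subtree has 0 nodes { }, right has 7 {V, K, F, W, S, J, U}.
    Root W: left subtree has 3 nodes {V, K, F}, right has 3 {S, J, U}.
      Root F: left subtree has 2 nodes {V, K}, right has 0 { }.
        Root V: left subtree has 0 nodes { }, right has 1 {K}.
      Root S: left subtree has 0 nodes { }, right has 2 {J, U}.
        Root J: left subtree has 0 nodes { }, right has 1 {U}.

K, V, F, U, J, S, W, H, X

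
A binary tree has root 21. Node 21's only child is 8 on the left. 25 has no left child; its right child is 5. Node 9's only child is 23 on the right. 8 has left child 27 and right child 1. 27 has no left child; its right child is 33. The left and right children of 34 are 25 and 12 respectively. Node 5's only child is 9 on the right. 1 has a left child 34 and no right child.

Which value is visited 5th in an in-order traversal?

5

In-order visits the left subtree, then the node, then the right subtree.
At 21: go left to 8.
  At 8: go left to 27.
    At 27: no left child.
    Visit 27.
    At 27: go right to 33.
      33 is a leaf — visit 33.
  Visit 8.
  At 8: go right to 1.
    At 1: go left to 34.
      At 34: go left to 25.
        At 25: no left child.
        Visit 25.
        At 25: go right to 5.
          At 5: no left child.
          Visit 5.
          At 5: go right to 9.
            At 9: no left child.
            Visit 9.
            At 9: go right to 23.
              23 is a leaf — visit 23.
      Visit 34.
      At 34: go right to 12.
        12 is a leaf — visit 12.
    Visit 1.
    At 1: no right child.
Visit 21.
At 21: no right child.
Full in-order sequence: 27, 33, 8, 25, 5, 9, 23, 34, 12, 1, 21.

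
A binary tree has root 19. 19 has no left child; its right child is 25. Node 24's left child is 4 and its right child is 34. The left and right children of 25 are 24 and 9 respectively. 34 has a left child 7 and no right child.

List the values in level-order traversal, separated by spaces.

19 25 24 9 4 34 7

Level-order visits nodes level by level from the root, left to right within each level.
Level 0: 19
Level 1: 25
Level 2: 24, 9
Level 3: 4, 34
Level 4: 7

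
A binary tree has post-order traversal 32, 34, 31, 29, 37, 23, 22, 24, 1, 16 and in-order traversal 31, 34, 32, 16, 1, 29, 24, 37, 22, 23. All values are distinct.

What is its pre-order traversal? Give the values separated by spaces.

The last element of post-order is the root; it splits in-order into left and right subtrees.
Root 16: left subtree has 3 nodes {31, 34, 32}, right has 6 {1, 29, 24, 37, 22, 23}.
  Root 31: left subtree has 0 nodes { }, right has 2 {34, 32}.
    Root 34: left subtree has 0 nodes { }, right has 1 {32}.
  Root 1: left subtree has 0 nodes { }, right has 5 {29, 24, 37, 22, 23}.
    Root 24: left subtree has 1 node {29}, right has 3 {37, 22, 23}.
      Root 22: left subtree has 1 node {37}, right has 1 {23}.

16 31 34 32 1 24 29 22 37 23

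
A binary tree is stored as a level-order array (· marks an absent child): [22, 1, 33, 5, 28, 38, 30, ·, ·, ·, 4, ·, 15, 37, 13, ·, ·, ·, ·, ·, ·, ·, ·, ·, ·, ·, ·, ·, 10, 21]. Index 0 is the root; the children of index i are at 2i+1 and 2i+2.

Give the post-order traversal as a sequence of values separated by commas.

Post-order visits the left subtree, then the right subtree, then the node.
At 22: go left to 1.
  At 1: go left to 5.
    5 is a leaf — visit 5.
  At 1: go right to 28.
    At 28: no left child.
    At 28: go right to 4.
      4 is a leaf — visit 4.
    Visit 28.
  Visit 1.
At 22: go right to 33.
  At 33: go left to 38.
    At 38: no left child.
    At 38: go right to 15.
      15 is a leaf — visit 15.
    Visit 38.
  At 33: go right to 30.
    At 30: go left to 37.
      At 37: no left child.
      At 37: go right to 10.
        10 is a leaf — visit 10.
      Visit 37.
    At 30: go right to 13.
      At 13: go left to 21.
        21 is a leaf — visit 21.
      At 13: no right child.
      Visit 13.
    Visit 30.
  Visit 33.
Visit 22.

5, 4, 28, 1, 15, 38, 10, 37, 21, 13, 30, 33, 22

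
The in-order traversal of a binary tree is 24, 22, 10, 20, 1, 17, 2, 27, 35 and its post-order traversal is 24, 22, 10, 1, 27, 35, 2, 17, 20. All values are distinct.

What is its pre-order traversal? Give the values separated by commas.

20, 10, 22, 24, 17, 1, 2, 35, 27

The last element of post-order is the root; it splits in-order into left and right subtrees.
Root 20: left subtree has 3 nodes {24, 22, 10}, right has 5 {1, 17, 2, 27, 35}.
  Root 10: left subtree has 2 nodes {24, 22}, right has 0 { }.
    Root 22: left subtree has 1 node {24}, right has 0 { }.
  Root 17: left subtree has 1 node {1}, right has 3 {2, 27, 35}.
    Root 2: left subtree has 0 nodes { }, right has 2 {27, 35}.
      Root 35: left subtree has 1 node {27}, right has 0 { }.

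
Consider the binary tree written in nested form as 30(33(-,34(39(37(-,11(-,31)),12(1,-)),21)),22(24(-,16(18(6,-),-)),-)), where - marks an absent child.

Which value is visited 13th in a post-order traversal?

Post-order visits the left subtree, then the right subtree, then the node.
At 30: go left to 33.
  At 33: no left child.
  At 33: go right to 34.
    At 34: go left to 39.
      At 39: go left to 37.
        At 37: no left child.
        At 37: go right to 11.
          At 11: no left child.
          At 11: go right to 31.
            31 is a leaf — visit 31.
          Visit 11.
        Visit 37.
      At 39: go right to 12.
        At 12: go left to 1.
          1 is a leaf — visit 1.
        At 12: no right child.
        Visit 12.
      Visit 39.
    At 34: go right to 21.
      21 is a leaf — visit 21.
    Visit 34.
  Visit 33.
At 30: go right to 22.
  At 22: go left to 24.
    At 24: no left child.
    At 24: go right to 16.
      At 16: go left to 18.
        At 18: go left to 6.
          6 is a leaf — visit 6.
        At 18: no right child.
        Visit 18.
      At 16: no right child.
      Visit 16.
    Visit 24.
  At 22: no right child.
  Visit 22.
Visit 30.
Full post-order sequence: 31, 11, 37, 1, 12, 39, 21, 34, 33, 6, 18, 16, 24, 22, 30.

24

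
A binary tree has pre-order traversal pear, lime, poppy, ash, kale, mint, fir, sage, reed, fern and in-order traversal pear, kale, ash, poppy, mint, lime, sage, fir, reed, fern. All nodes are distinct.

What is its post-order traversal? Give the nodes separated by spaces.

The first element of pre-order is the root; it splits in-order into left and right subtrees.
Root pear: left subtree has 0 nodes { }, right has 9 {kale, ash, poppy, mint, lime, sage, fir, reed, fern}.
  Root lime: left subtree has 4 nodes {kale, ash, poppy, mint}, right has 4 {sage, fir, reed, fern}.
    Root poppy: left subtree has 2 nodes {kale, ash}, right has 1 {mint}.
      Root ash: left subtree has 1 node {kale}, right has 0 { }.
    Root fir: left subtree has 1 node {sage}, right has 2 {reed, fern}.
      Root reed: left subtree has 0 nodes { }, right has 1 {fern}.

kale ash mint poppy sage fern reed fir lime pear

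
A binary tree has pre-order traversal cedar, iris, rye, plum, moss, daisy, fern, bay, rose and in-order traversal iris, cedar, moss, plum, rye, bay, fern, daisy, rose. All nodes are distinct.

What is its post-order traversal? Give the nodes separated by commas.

The first element of pre-order is the root; it splits in-order into left and right subtrees.
Root cedar: left subtree has 1 node {iris}, right has 7 {moss, plum, rye, bay, fern, daisy, rose}.
  Root rye: left subtree has 2 nodes {moss, plum}, right has 4 {bay, fern, daisy, rose}.
    Root plum: left subtree has 1 node {moss}, right has 0 { }.
    Root daisy: left subtree has 2 nodes {bay, fern}, right has 1 {rose}.
      Root fern: left subtree has 1 node {bay}, right has 0 { }.

iris, moss, plum, bay, fern, rose, daisy, rye, cedar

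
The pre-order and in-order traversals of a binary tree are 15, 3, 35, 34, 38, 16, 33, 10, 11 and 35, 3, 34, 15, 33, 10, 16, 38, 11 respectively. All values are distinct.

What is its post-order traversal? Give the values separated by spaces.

35 34 3 10 33 16 11 38 15

The first element of pre-order is the root; it splits in-order into left and right subtrees.
Root 15: left subtree has 3 nodes {35, 3, 34}, right has 5 {33, 10, 16, 38, 11}.
  Root 3: left subtree has 1 node {35}, right has 1 {34}.
  Root 38: left subtree has 3 nodes {33, 10, 16}, right has 1 {11}.
    Root 16: left subtree has 2 nodes {33, 10}, right has 0 { }.
      Root 33: left subtree has 0 nodes { }, right has 1 {10}.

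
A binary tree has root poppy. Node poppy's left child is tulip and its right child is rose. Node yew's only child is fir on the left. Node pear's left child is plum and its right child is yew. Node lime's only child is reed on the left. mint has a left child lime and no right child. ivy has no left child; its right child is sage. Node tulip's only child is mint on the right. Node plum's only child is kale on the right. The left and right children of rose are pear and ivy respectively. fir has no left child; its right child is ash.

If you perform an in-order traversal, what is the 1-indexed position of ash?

In-order visits the left subtree, then the node, then the right subtree.
At poppy: go left to tulip.
  At tulip: no left child.
  Visit tulip.
  At tulip: go right to mint.
    At mint: go left to lime.
      At lime: go left to reed.
        reed is a leaf — visit reed.
      Visit lime.
      At lime: no right child.
    Visit mint.
    At mint: no right child.
Visit poppy.
At poppy: go right to rose.
  At rose: go left to pear.
    At pear: go left to plum.
      At plum: no left child.
      Visit plum.
      At plum: go right to kale.
        kale is a leaf — visit kale.
    Visit pear.
    At pear: go right to yew.
      At yew: go left to fir.
        At fir: no left child.
        Visit fir.
        At fir: go right to ash.
          ash is a leaf — visit ash.
      Visit yew.
      At yew: no right child.
  Visit rose.
  At rose: go right to ivy.
    At ivy: no left child.
    Visit ivy.
    At ivy: go right to sage.
      sage is a leaf — visit sage.
Full in-order sequence: tulip, reed, lime, mint, poppy, plum, kale, pear, fir, ash, yew, rose, ivy, sage.

10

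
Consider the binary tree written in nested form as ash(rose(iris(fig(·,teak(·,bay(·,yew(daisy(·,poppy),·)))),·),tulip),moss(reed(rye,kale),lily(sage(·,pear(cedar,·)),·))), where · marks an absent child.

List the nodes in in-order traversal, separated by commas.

fig, teak, bay, daisy, poppy, yew, iris, rose, tulip, ash, rye, reed, kale, moss, sage, cedar, pear, lily

In-order visits the left subtree, then the node, then the right subtree.
At ash: go left to rose.
  At rose: go left to iris.
    At iris: go left to fig.
      At fig: no left child.
      Visit fig.
      At fig: go right to teak.
        At teak: no left child.
        Visit teak.
        At teak: go right to bay.
          At bay: no left child.
          Visit bay.
          At bay: go right to yew.
            At yew: go left to daisy.
              At daisy: no left child.
              Visit daisy.
              At daisy: go right to poppy.
                poppy is a leaf — visit poppy.
            Visit yew.
            At yew: no right child.
    Visit iris.
    At iris: no right child.
  Visit rose.
  At rose: go right to tulip.
    tulip is a leaf — visit tulip.
Visit ash.
At ash: go right to moss.
  At moss: go left to reed.
    At reed: go left to rye.
      rye is a leaf — visit rye.
    Visit reed.
    At reed: go right to kale.
      kale is a leaf — visit kale.
  Visit moss.
  At moss: go right to lily.
    At lily: go left to sage.
      At sage: no left child.
      Visit sage.
      At sage: go right to pear.
        At pear: go left to cedar.
          cedar is a leaf — visit cedar.
        Visit pear.
        At pear: no right child.
    Visit lily.
    At lily: no right child.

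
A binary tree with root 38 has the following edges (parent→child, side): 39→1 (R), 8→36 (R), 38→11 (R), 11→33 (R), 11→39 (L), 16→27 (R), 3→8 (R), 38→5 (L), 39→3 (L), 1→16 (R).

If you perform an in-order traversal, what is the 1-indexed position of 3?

3

In-order visits the left subtree, then the node, then the right subtree.
At 38: go left to 5.
  5 is a leaf — visit 5.
Visit 38.
At 38: go right to 11.
  At 11: go left to 39.
    At 39: go left to 3.
      At 3: no left child.
      Visit 3.
      At 3: go right to 8.
        At 8: no left child.
        Visit 8.
        At 8: go right to 36.
          36 is a leaf — visit 36.
    Visit 39.
    At 39: go right to 1.
      At 1: no left child.
      Visit 1.
      At 1: go right to 16.
        At 16: no left child.
        Visit 16.
        At 16: go right to 27.
          27 is a leaf — visit 27.
  Visit 11.
  At 11: go right to 33.
    33 is a leaf — visit 33.
Full in-order sequence: 5, 38, 3, 8, 36, 39, 1, 16, 27, 11, 33.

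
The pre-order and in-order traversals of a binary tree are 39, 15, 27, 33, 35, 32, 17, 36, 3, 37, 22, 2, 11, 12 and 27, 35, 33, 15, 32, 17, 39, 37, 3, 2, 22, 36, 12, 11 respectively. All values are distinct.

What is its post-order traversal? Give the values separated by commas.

35, 33, 27, 17, 32, 15, 37, 2, 22, 3, 12, 11, 36, 39

The first element of pre-order is the root; it splits in-order into left and right subtrees.
Root 39: left subtree has 6 nodes {27, 35, 33, 15, 32, 17}, right has 7 {37, 3, 2, 22, 36, 12, 11}.
  Root 15: left subtree has 3 nodes {27, 35, 33}, right has 2 {32, 17}.
    Root 27: left subtree has 0 nodes { }, right has 2 {35, 33}.
      Root 33: left subtree has 1 node {35}, right has 0 { }.
    Root 32: left subtree has 0 nodes { }, right has 1 {17}.
  Root 36: left subtree has 4 nodes {37, 3, 2, 22}, right has 2 {12, 11}.
    Root 3: left subtree has 1 node {37}, right has 2 {2, 22}.
      Root 22: left subtree has 1 node {2}, right has 0 { }.
    Root 11: left subtree has 1 node {12}, right has 0 { }.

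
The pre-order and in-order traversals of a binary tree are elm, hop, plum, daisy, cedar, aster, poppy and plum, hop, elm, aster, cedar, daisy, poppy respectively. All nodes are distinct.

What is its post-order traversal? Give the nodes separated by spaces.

The first element of pre-order is the root; it splits in-order into left and right subtrees.
Root elm: left subtree has 2 nodes {plum, hop}, right has 4 {aster, cedar, daisy, poppy}.
  Root hop: left subtree has 1 node {plum}, right has 0 { }.
  Root daisy: left subtree has 2 nodes {aster, cedar}, right has 1 {poppy}.
    Root cedar: left subtree has 1 node {aster}, right has 0 { }.

plum hop aster cedar poppy daisy elm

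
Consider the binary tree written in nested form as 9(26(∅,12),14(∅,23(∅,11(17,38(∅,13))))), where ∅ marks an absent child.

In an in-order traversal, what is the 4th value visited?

14

In-order visits the left subtree, then the node, then the right subtree.
At 9: go left to 26.
  At 26: no left child.
  Visit 26.
  At 26: go right to 12.
    12 is a leaf — visit 12.
Visit 9.
At 9: go right to 14.
  At 14: no left child.
  Visit 14.
  At 14: go right to 23.
    At 23: no left child.
    Visit 23.
    At 23: go right to 11.
      At 11: go left to 17.
        17 is a leaf — visit 17.
      Visit 11.
      At 11: go right to 38.
        At 38: no left child.
        Visit 38.
        At 38: go right to 13.
          13 is a leaf — visit 13.
Full in-order sequence: 26, 12, 9, 14, 23, 17, 11, 38, 13.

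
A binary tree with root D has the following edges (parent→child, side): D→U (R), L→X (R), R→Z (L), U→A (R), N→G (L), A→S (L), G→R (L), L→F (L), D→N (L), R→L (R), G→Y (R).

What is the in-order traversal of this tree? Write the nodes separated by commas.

Z, R, F, L, X, G, Y, N, D, U, S, A

In-order visits the left subtree, then the node, then the right subtree.
At D: go left to N.
  At N: go left to G.
    At G: go left to R.
      At R: go left to Z.
        Z is a leaf — visit Z.
      Visit R.
      At R: go right to L.
        At L: go left to F.
          F is a leaf — visit F.
        Visit L.
        At L: go right to X.
          X is a leaf — visit X.
    Visit G.
    At G: go right to Y.
      Y is a leaf — visit Y.
  Visit N.
  At N: no right child.
Visit D.
At D: go right to U.
  At U: no left child.
  Visit U.
  At U: go right to A.
    At A: go left to S.
      S is a leaf — visit S.
    Visit A.
    At A: no right child.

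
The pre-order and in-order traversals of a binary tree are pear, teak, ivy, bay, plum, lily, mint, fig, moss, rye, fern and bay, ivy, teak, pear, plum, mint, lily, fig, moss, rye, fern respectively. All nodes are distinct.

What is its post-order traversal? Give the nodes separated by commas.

bay, ivy, teak, mint, fern, rye, moss, fig, lily, plum, pear

The first element of pre-order is the root; it splits in-order into left and right subtrees.
Root pear: left subtree has 3 nodes {bay, ivy, teak}, right has 7 {plum, mint, lily, fig, moss, rye, fern}.
  Root teak: left subtree has 2 nodes {bay, ivy}, right has 0 { }.
    Root ivy: left subtree has 1 node {bay}, right has 0 { }.
  Root plum: left subtree has 0 nodes { }, right has 6 {mint, lily, fig, moss, rye, fern}.
    Root lily: left subtree has 1 node {mint}, right has 4 {fig, moss, rye, fern}.
      Root fig: left subtree has 0 nodes { }, right has 3 {moss, rye, fern}.
        Root moss: left subtree has 0 nodes { }, right has 2 {rye, fern}.
          Root rye: left subtree has 0 nodes { }, right has 1 {fern}.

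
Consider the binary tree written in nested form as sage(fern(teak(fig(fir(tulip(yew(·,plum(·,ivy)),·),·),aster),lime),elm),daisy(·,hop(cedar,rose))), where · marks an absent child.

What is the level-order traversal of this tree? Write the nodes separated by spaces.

Level-order visits nodes level by level from the root, left to right within each level.
Level 0: sage
Level 1: fern, daisy
Level 2: teak, elm, hop
Level 3: fig, lime, cedar, rose
Level 4: fir, aster
Level 5: tulip
Level 6: yew
Level 7: plum
Level 8: ivy

sage fern daisy teak elm hop fig lime cedar rose fir aster tulip yew plum ivy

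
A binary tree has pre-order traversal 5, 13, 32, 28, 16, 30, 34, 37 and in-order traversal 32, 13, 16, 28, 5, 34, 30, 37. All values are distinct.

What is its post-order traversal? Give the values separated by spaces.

32 16 28 13 34 37 30 5

The first element of pre-order is the root; it splits in-order into left and right subtrees.
Root 5: left subtree has 4 nodes {32, 13, 16, 28}, right has 3 {34, 30, 37}.
  Root 13: left subtree has 1 node {32}, right has 2 {16, 28}.
    Root 28: left subtree has 1 node {16}, right has 0 { }.
  Root 30: left subtree has 1 node {34}, right has 1 {37}.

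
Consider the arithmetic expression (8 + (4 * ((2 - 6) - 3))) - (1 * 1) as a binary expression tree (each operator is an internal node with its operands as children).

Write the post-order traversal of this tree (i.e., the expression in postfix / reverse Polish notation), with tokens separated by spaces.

8 4 2 6 - 3 - * + 1 1 * -

Post-order on an expression tree gives postfix notation: for each operator, emit left operand, right operand, then the operator.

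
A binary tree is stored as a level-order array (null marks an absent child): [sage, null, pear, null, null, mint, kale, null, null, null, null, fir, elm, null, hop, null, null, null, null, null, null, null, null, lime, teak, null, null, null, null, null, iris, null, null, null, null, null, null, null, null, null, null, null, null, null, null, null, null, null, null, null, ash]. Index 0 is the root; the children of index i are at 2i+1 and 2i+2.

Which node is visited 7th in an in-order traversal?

In-order visits the left subtree, then the node, then the right subtree.
At sage: no left child.
Visit sage.
At sage: go right to pear.
  At pear: go left to mint.
    At mint: go left to fir.
      At fir: go left to lime.
        lime is a leaf — visit lime.
      Visit fir.
      At fir: go right to teak.
        At teak: no left child.
        Visit teak.
        At teak: go right to ash.
          ash is a leaf — visit ash.
    Visit mint.
    At mint: go right to elm.
      elm is a leaf — visit elm.
  Visit pear.
  At pear: go right to kale.
    At kale: no left child.
    Visit kale.
    At kale: go right to hop.
      At hop: no left child.
      Visit hop.
      At hop: go right to iris.
        iris is a leaf — visit iris.
Full in-order sequence: sage, lime, fir, teak, ash, mint, elm, pear, kale, hop, iris.

elm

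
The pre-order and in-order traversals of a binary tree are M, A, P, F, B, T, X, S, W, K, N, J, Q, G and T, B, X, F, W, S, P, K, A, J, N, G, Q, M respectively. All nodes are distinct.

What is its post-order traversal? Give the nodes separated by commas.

T, X, B, W, S, F, K, P, J, G, Q, N, A, M

The first element of pre-order is the root; it splits in-order into left and right subtrees.
Root M: left subtree has 13 nodes {T, B, X, F, W, S, P, K, A, J, N, G, Q}, right has 0 { }.
  Root A: left subtree has 8 nodes {T, B, X, F, W, S, P, K}, right has 4 {J, N, G, Q}.
    Root P: left subtree has 6 nodes {T, B, X, F, W, S}, right has 1 {K}.
      Root F: left subtree has 3 nodes {T, B, X}, right has 2 {W, S}.
        Root B: left subtree has 1 node {T}, right has 1 {X}.
        Root S: left subtree has 1 node {W}, right has 0 { }.
    Root N: left subtree has 1 node {J}, right has 2 {G, Q}.
      Root Q: left subtree has 1 node {G}, right has 0 { }.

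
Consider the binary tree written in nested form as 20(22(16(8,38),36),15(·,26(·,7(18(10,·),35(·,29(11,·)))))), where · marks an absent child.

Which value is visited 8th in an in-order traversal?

26

In-order visits the left subtree, then the node, then the right subtree.
At 20: go left to 22.
  At 22: go left to 16.
    At 16: go left to 8.
      8 is a leaf — visit 8.
    Visit 16.
    At 16: go right to 38.
      38 is a leaf — visit 38.
  Visit 22.
  At 22: go right to 36.
    36 is a leaf — visit 36.
Visit 20.
At 20: go right to 15.
  At 15: no left child.
  Visit 15.
  At 15: go right to 26.
    At 26: no left child.
    Visit 26.
    At 26: go right to 7.
      At 7: go left to 18.
        At 18: go left to 10.
          10 is a leaf — visit 10.
        Visit 18.
        At 18: no right child.
      Visit 7.
      At 7: go right to 35.
        At 35: no left child.
        Visit 35.
        At 35: go right to 29.
          At 29: go left to 11.
            11 is a leaf — visit 11.
          Visit 29.
          At 29: no right child.
Full in-order sequence: 8, 16, 38, 22, 36, 20, 15, 26, 10, 18, 7, 35, 11, 29.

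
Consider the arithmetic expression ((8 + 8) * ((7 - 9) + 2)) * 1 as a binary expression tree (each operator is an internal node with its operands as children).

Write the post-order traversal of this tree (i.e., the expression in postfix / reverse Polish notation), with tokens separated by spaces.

8 8 + 7 9 - 2 + * 1 *

Post-order on an expression tree gives postfix notation: for each operator, emit left operand, right operand, then the operator.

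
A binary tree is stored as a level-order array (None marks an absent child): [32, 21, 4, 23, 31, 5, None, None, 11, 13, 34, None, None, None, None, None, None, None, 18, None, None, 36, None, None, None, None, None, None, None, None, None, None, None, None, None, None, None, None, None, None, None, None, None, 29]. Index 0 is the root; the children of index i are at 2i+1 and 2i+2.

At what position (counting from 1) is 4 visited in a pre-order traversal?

11

Pre-order visits the node, then its left subtree, then its right subtree.
Visit 32.
At 32: go left to 21.
  Visit 21.
  At 21: go left to 23.
    Visit 23.
    At 23: no left child.
    At 23: go right to 11.
      Visit 11.
      At 11: no left child.
      At 11: go right to 18.
        18 is a leaf — visit 18.
  At 21: go right to 31.
    Visit 31.
    At 31: go left to 13.
      13 is a leaf — visit 13.
    At 31: go right to 34.
      Visit 34.
      At 34: go left to 36.
        Visit 36.
        At 36: go left to 29.
          29 is a leaf — visit 29.
        At 36: no right child.
      At 34: no right child.
At 32: go right to 4.
  Visit 4.
  At 4: go left to 5.
    5 is a leaf — visit 5.
  At 4: no right child.
Full pre-order sequence: 32, 21, 23, 11, 18, 31, 13, 34, 36, 29, 4, 5.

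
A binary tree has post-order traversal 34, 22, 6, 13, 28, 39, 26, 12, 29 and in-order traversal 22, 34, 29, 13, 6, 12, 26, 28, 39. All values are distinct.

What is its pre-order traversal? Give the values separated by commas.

The last element of post-order is the root; it splits in-order into left and right subtrees.
Root 29: left subtree has 2 nodes {22, 34}, right has 6 {13, 6, 12, 26, 28, 39}.
  Root 22: left subtree has 0 nodes { }, right has 1 {34}.
  Root 12: left subtree has 2 nodes {13, 6}, right has 3 {26, 28, 39}.
    Root 13: left subtree has 0 nodes { }, right has 1 {6}.
    Root 26: left subtree has 0 nodes { }, right has 2 {28, 39}.
      Root 39: left subtree has 1 node {28}, right has 0 { }.

29, 22, 34, 12, 13, 6, 26, 39, 28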